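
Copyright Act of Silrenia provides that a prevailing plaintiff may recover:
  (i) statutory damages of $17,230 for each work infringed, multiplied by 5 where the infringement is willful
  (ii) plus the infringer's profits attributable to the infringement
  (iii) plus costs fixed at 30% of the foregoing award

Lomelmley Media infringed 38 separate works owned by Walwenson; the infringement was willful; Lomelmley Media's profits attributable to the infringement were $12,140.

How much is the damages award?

$4,271,592

Statutory damages: 38 × $17,230 = $654,740
Multiplied by 5: 5 × $654,740 = $3,273,700
Combined award: $3,273,700 + $12,140 = $3,285,840
Costs: 30% of $3,285,840 = $985,752
Award plus costs: $3,285,840 + $985,752 = $4,271,592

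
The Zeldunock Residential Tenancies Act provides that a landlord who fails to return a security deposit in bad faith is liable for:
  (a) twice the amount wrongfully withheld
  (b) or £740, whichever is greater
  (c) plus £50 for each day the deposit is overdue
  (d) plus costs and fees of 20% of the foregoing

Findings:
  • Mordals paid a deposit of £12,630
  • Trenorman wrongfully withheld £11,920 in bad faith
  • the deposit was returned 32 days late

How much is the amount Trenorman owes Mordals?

£30,528

Doubled: 2 × £11,920 = £23,840
Minimum £740: £23,840 meets the minimum, no increase.
Late-return penalty: 32 × £50 = £1,600
Damages plus late penalty: £23,840 + £1,600 = £25,440
Costs and fees: 20% of £25,440 = £5,088
Total recovery: £25,440 + £5,088 = £30,528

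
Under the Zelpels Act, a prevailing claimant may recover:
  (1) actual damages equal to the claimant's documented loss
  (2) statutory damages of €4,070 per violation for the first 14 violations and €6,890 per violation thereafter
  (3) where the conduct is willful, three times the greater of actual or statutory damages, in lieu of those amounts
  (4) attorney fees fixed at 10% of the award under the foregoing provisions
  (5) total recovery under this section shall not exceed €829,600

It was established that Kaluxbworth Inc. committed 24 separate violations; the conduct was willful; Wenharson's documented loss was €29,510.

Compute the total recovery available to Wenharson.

€415,404

First 14 violations: 14 × €4,070 = €56,980
Remaining violations: (24 − 14) × €6,890 = €68,900
Statutory damages: €56,980 + €68,900 = €125,880
Greater of actual damages (€29,510) or statutory damages (€125,880): €125,880
Trebled: 3 × €125,880 = €377,640
Attorney fees: 10% of €377,640 = €37,764
Total before cap: €377,640 + €37,764 = €415,404
Cap at €829,600: €415,404 is within the cap, no reduction.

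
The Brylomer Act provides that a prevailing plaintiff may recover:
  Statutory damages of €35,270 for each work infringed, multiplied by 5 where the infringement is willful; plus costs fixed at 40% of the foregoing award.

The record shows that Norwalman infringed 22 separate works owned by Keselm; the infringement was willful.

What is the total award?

Statutory damages: 22 × €35,270 = €775,940
Multiplied by 5: 5 × €775,940 = €3,879,700
Costs: 40% of €3,879,700 = €1,551,880
Award plus costs: €3,879,700 + €1,551,880 = €5,431,580

€5,431,580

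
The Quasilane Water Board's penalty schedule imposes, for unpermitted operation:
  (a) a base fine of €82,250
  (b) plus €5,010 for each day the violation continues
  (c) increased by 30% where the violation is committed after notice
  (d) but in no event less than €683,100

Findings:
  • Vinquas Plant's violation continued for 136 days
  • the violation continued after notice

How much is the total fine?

€992,693

Per-day component: 136 × €5,010 = €681,360
Base plus per-day: €82,250 + €681,360 = €763,610
Enhancement: 30% of €763,610 = €229,083
Enhanced fine: €763,610 + €229,083 = €992,693
Minimum €683,100: €992,693 meets the minimum, no increase.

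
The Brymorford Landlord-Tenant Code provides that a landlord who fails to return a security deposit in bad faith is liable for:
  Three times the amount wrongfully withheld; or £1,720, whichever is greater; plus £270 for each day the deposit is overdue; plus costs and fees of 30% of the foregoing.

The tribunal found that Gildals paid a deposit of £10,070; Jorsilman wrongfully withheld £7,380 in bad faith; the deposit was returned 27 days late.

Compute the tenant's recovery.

Trebled: 3 × £7,380 = £22,140
Minimum £1,720: £22,140 meets the minimum, no increase.
Late-return penalty: 27 × £270 = £7,290
Damages plus late penalty: £22,140 + £7,290 = £29,430
Costs and fees: 30% of £29,430 = £8,829
Total recovery: £29,430 + £8,829 = £38,259

£38,259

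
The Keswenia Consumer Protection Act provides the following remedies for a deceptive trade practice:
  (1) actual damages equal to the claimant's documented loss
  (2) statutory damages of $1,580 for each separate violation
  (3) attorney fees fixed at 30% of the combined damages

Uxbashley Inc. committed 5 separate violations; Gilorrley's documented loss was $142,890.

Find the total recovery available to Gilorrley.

Statutory damages: 5 × $1,580 = $7,900
Combined damages: $142,890 + $7,900 = $150,790
Attorney fees: 30% of $150,790 = $45,237
Total recovery: $150,790 + $45,237 = $196,027

$196,027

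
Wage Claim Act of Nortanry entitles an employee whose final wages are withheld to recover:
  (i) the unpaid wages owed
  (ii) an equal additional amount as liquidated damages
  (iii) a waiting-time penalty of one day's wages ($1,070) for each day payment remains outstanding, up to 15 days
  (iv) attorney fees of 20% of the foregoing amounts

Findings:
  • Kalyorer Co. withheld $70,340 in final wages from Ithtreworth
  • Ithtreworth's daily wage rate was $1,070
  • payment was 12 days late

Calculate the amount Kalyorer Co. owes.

$184,224

Liquidated damages (equal amount): $70,340
Penalty days: min(12, 15) = 12
Waiting-time penalty: 12 × $1,070 = $12,840
Subtotal: $70,340 + $70,340 + $12,840 = $153,520
Attorney fees: 20% of $153,520 = $30,704
Total award: $153,520 + $30,704 = $184,224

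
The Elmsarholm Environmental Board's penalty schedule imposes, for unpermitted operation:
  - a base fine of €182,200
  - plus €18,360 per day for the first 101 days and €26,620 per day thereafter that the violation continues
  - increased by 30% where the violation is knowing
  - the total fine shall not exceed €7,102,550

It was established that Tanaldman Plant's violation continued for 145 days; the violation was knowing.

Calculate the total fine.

€4,170,192

First 101 days: 101 × €18,360 = €1,854,360
Remaining days: (145 − 101) × €26,620 = €1,171,280
Per-day component: €1,854,360 + €1,171,280 = €3,025,640
Base plus per-day: €182,200 + €3,025,640 = €3,207,840
Enhancement: 30% of €3,207,840 = €962,352
Enhanced fine: €3,207,840 + €962,352 = €4,170,192
Cap at €7,102,550: €4,170,192 is within the cap, no reduction.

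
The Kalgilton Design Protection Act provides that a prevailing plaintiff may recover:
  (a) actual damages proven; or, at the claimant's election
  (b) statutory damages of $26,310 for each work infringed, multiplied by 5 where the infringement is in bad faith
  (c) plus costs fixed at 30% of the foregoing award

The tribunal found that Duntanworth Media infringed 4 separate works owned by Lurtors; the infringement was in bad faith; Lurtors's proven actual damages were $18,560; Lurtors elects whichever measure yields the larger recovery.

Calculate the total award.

$684,060

Statutory damages: 4 × $26,310 = $105,240
Multiplied by 5: 5 × $105,240 = $526,200
Greater of actual damages ($18,560) or enhanced statutory damages ($526,200): $526,200
Costs: 30% of $526,200 = $157,860
Award plus costs: $526,200 + $157,860 = $684,060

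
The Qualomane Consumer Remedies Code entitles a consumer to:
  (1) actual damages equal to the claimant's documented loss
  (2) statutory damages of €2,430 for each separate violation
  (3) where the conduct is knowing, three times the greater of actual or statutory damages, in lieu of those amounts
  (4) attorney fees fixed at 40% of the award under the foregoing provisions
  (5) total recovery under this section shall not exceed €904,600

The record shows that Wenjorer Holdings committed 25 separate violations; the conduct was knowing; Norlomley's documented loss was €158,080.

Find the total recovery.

€663,936

Statutory damages: 25 × €2,430 = €60,750
Greater of actual damages (€158,080) or statutory damages (€60,750): €158,080
Trebled: 3 × €158,080 = €474,240
Attorney fees: 40% of €474,240 = €189,696
Total before cap: €474,240 + €189,696 = €663,936
Cap at €904,600: €663,936 is within the cap, no reduction.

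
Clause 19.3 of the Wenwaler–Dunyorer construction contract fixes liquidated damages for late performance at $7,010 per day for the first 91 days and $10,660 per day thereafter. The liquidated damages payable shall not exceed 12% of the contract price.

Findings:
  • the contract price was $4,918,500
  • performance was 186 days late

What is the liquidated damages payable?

$590,220

First 91 days: 91 × $7,010 = $637,910
Remaining days: (186 − 91) × $10,660 = $1,012,700
Accrued per-day damages: $637,910 + $1,012,700 = $1,650,610
Cap: 12% of $4,918,500 = $590,220
Cap at $590,220: $1,650,610 exceeds the cap → $590,220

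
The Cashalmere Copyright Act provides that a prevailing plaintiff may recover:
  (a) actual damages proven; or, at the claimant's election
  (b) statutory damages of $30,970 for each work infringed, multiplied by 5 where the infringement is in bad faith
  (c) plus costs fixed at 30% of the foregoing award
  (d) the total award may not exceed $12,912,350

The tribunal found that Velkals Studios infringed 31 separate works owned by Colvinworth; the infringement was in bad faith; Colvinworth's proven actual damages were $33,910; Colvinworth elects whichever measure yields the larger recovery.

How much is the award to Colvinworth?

$6,240,455

Statutory damages: 31 × $30,970 = $960,070
Multiplied by 5: 5 × $960,070 = $4,800,350
Greater of actual damages ($33,910) or enhanced statutory damages ($4,800,350): $4,800,350
Costs: 30% of $4,800,350 = $1,440,105
Award plus costs: $4,800,350 + $1,440,105 = $6,240,455
Cap at $12,912,350: $6,240,455 is within the cap, no reduction.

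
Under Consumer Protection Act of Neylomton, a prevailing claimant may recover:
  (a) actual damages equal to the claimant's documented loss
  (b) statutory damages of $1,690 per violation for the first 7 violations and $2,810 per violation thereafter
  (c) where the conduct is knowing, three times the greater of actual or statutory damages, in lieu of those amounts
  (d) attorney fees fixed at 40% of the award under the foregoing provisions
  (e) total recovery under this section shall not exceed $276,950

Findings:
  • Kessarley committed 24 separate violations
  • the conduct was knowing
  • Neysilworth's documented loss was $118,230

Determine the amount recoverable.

$276,950

First 7 violations: 7 × $1,690 = $11,830
Remaining violations: (24 − 7) × $2,810 = $47,770
Statutory damages: $11,830 + $47,770 = $59,600
Greater of actual damages ($118,230) or statutory damages ($59,600): $118,230
Trebled: 3 × $118,230 = $354,690
Attorney fees: 40% of $354,690 = $141,876
Total before cap: $354,690 + $141,876 = $496,566
Cap at $276,950: $496,566 exceeds the cap → $276,950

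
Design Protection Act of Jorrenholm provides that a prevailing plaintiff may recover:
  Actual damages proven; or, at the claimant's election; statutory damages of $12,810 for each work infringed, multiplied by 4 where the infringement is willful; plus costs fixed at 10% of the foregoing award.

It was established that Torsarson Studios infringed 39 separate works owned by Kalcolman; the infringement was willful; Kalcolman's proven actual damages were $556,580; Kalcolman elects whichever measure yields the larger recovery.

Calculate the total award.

$2,198,196

Statutory damages: 39 × $12,810 = $499,590
Multiplied by 4: 4 × $499,590 = $1,998,360
Greater of actual damages ($556,580) or enhanced statutory damages ($1,998,360): $1,998,360
Costs: 10% of $1,998,360 = $199,836
Award plus costs: $1,998,360 + $199,836 = $2,198,196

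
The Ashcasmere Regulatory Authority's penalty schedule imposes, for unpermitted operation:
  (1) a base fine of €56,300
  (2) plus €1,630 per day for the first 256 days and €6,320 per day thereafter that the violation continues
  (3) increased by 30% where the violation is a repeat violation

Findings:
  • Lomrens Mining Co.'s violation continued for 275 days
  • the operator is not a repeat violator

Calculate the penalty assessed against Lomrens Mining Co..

First 256 days: 256 × €1,630 = €417,280
Remaining days: (275 − 256) × €6,320 = €120,080
Per-day component: €417,280 + €120,080 = €537,360
Base plus per-day: €56,300 + €537,360 = €593,660
The operator is not a repeat violator: no 30% increase.

€593,660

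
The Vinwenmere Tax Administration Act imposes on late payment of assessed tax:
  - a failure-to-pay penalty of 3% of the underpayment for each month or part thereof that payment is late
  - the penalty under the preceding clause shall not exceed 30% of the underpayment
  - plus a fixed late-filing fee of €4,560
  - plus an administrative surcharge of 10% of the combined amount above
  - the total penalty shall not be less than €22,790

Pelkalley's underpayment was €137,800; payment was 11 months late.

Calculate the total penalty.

Accrued rate: 3% × 11 = 33%, capped at 30% → 30%
Failure-to-pay penalty: 30% of €137,800 = €41,340
Penalty before surcharge: €41,340 + €4,560 = €45,900
Administrative surcharge: 10% of €45,900 = €4,590
Total penalty: €45,900 + €4,590 = €50,490
Minimum €22,790: €50,490 meets the minimum, no increase.

€50,490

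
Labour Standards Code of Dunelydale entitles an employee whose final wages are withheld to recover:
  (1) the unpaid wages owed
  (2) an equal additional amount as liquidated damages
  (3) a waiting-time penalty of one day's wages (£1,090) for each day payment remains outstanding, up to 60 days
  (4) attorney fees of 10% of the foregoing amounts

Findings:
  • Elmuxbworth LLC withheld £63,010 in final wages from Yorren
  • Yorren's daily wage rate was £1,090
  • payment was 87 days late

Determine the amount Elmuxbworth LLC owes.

Liquidated damages (equal amount): £63,010
Penalty days: min(87, 60) = 60
Waiting-time penalty: 60 × £1,090 = £65,400
Subtotal: £63,010 + £63,010 + £65,400 = £191,420
Attorney fees: 10% of £191,420 = £19,142
Total award: £191,420 + £19,142 = £210,562

£210,562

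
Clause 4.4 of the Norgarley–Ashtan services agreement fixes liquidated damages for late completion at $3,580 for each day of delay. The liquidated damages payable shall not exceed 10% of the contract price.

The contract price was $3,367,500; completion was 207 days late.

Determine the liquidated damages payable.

Per-day damages: 207 × $3,580 = $741,060
Cap: 10% of $3,367,500 = $336,750
Cap at $336,750: $741,060 exceeds the cap → $336,750

$336,750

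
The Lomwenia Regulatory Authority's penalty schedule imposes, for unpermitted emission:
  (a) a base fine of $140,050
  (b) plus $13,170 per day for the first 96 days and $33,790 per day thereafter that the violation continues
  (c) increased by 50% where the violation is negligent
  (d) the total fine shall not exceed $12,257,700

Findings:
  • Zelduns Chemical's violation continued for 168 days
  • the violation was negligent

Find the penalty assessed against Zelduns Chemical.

First 96 days: 96 × $13,170 = $1,264,320
Remaining days: (168 − 96) × $33,790 = $2,432,880
Per-day component: $1,264,320 + $2,432,880 = $3,697,200
Base plus per-day: $140,050 + $3,697,200 = $3,837,250
Enhancement: 50% of $3,837,250 = $1,918,625
Enhanced fine: $3,837,250 + $1,918,625 = $5,755,875
Cap at $12,257,700: $5,755,875 is within the cap, no reduction.

Civil penalty: $5,755,875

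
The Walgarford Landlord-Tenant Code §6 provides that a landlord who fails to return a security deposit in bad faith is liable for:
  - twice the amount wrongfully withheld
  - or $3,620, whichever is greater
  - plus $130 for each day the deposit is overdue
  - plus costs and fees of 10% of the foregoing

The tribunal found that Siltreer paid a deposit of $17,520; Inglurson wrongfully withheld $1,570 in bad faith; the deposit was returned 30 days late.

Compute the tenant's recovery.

Doubled: 2 × $1,570 = $3,140
Minimum $3,620: $3,140 is below the minimum → $3,620
Late-return penalty: 30 × $130 = $3,900
Damages plus late penalty: $3,620 + $3,900 = $7,520
Costs and fees: 10% of $7,520 = $752
Total recovery: $7,520 + $752 = $8,272

$8,272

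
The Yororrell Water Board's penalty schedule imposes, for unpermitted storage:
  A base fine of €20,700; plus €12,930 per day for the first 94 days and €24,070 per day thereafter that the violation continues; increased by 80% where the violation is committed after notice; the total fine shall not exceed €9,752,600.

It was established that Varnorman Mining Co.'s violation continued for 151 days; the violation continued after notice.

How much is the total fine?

First 94 days: 94 × €12,930 = €1,215,420
Remaining days: (151 − 94) × €24,070 = €1,371,990
Per-day component: €1,215,420 + €1,371,990 = €2,587,410
Base plus per-day: €20,700 + €2,587,410 = €2,608,110
Enhancement: 80% of €2,608,110 = €2,086,488
Enhanced fine: €2,608,110 + €2,086,488 = €4,694,598
Cap at €9,752,600: €4,694,598 is within the cap, no reduction.

€4,694,598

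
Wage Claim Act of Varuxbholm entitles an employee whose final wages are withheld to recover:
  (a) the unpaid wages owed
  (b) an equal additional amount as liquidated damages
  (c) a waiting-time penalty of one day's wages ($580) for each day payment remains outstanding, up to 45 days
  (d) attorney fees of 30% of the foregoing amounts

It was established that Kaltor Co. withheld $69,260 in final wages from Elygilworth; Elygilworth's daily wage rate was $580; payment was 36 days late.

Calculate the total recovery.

Liquidated damages (equal amount): $69,260
Penalty days: min(36, 45) = 36
Waiting-time penalty: 36 × $580 = $20,880
Subtotal: $69,260 + $69,260 + $20,880 = $159,400
Attorney fees: 30% of $159,400 = $47,820
Total award: $159,400 + $47,820 = $207,220

Total award: $207,220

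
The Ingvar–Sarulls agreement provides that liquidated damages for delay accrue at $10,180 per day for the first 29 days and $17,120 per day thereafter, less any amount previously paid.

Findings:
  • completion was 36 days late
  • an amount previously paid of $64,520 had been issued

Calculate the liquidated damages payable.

Liquidated damages: $350,540

First 29 days: 29 × $10,180 = $295,220
Remaining days: (36 − 29) × $17,120 = $119,840
Accrued per-day damages: $295,220 + $119,840 = $415,060
Less amount previously paid: $415,060 − $64,520 = $350,540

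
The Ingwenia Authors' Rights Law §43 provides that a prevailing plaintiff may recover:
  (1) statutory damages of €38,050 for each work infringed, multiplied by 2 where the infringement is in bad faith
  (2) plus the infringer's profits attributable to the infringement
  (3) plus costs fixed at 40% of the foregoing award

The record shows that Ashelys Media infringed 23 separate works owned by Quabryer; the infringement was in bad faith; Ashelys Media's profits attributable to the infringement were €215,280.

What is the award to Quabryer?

Statutory damages: 23 × €38,050 = €875,150
Doubled: 2 × €875,150 = €1,750,300
Combined award: €1,750,300 + €215,280 = €1,965,580
Costs: 40% of €1,965,580 = €786,232
Award plus costs: €1,965,580 + €786,232 = €2,751,812

€2,751,812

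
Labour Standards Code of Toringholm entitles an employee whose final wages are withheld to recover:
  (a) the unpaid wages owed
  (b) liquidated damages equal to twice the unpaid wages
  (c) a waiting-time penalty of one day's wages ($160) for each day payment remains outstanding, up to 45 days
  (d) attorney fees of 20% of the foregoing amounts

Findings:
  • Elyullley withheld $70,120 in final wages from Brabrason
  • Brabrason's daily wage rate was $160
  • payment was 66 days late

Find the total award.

Total award: $261,072

Doubled: 2 × $70,120 = $140,240
Penalty days: min(66, 45) = 45
Waiting-time penalty: 45 × $160 = $7,200
Subtotal: $70,120 + $140,240 + $7,200 = $217,560
Attorney fees: 20% of $217,560 = $43,512
Total award: $217,560 + $43,512 = $261,072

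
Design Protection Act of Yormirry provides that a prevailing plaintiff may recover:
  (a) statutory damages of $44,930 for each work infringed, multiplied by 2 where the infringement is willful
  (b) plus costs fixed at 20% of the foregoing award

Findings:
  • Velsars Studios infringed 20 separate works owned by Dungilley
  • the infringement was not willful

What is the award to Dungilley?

Statutory damages: 20 × $44,930 = $898,600
Infringement not willful: no ×2 enhancement.
Costs: 20% of $898,600 = $179,720
Award plus costs: $898,600 + $179,720 = $1,078,320

$1,078,320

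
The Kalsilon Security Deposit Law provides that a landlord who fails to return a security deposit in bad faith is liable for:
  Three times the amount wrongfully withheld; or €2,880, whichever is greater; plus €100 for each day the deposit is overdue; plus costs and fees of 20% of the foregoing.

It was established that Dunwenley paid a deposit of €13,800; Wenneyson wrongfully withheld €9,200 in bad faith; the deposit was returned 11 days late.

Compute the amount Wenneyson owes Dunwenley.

€34,440

Trebled: 3 × €9,200 = €27,600
Minimum €2,880: €27,600 meets the minimum, no increase.
Late-return penalty: 11 × €100 = €1,100
Damages plus late penalty: €27,600 + €1,100 = €28,700
Costs and fees: 20% of €28,700 = €5,740
Total recovery: €28,700 + €5,740 = €34,440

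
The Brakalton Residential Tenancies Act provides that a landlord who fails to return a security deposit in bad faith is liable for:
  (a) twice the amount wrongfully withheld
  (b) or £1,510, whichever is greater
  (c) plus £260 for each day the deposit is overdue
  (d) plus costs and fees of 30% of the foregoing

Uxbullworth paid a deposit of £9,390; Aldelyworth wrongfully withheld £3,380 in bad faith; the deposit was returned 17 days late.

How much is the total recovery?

Doubled: 2 × £3,380 = £6,760
Minimum £1,510: £6,760 meets the minimum, no increase.
Late-return penalty: 17 × £260 = £4,420
Damages plus late penalty: £6,760 + £4,420 = £11,180
Costs and fees: 30% of £11,180 = £3,354
Total recovery: £11,180 + £3,354 = £14,534

£14,534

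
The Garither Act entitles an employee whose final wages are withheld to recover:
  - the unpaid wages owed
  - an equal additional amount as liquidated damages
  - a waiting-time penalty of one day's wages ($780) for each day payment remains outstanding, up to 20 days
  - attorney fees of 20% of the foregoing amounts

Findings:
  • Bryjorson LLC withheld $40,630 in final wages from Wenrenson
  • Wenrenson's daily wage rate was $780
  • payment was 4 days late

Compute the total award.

Liquidated damages (equal amount): $40,630
Penalty days: min(4, 20) = 4
Waiting-time penalty: 4 × $780 = $3,120
Subtotal: $40,630 + $40,630 + $3,120 = $84,380
Attorney fees: 20% of $84,380 = $16,876
Total award: $84,380 + $16,876 = $101,256

$101,256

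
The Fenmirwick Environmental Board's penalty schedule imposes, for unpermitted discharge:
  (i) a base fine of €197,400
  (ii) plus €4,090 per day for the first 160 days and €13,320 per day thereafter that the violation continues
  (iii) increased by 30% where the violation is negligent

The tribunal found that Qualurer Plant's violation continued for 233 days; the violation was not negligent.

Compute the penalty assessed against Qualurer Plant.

€1,824,160

First 160 days: 160 × €4,090 = €654,400
Remaining days: (233 − 160) × €13,320 = €972,360
Per-day component: €654,400 + €972,360 = €1,626,760
Base plus per-day: €197,400 + €1,626,760 = €1,824,160
The violation was not negligent: no 30% increase.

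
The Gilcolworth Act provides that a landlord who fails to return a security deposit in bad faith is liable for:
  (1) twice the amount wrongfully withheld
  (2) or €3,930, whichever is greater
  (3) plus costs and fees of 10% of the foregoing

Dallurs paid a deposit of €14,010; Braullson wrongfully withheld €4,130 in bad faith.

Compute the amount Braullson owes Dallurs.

Doubled: 2 × €4,130 = €8,260
Minimum €3,930: €8,260 meets the minimum, no increase.
Costs and fees: 10% of €8,260 = €826
Total recovery: €8,260 + €826 = €9,086

Recovery: €9,086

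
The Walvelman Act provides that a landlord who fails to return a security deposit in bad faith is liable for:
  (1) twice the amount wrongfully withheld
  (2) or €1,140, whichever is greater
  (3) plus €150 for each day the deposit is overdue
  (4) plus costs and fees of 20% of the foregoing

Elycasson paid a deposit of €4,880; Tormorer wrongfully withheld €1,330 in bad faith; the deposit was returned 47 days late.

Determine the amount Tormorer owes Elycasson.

Doubled: 2 × €1,330 = €2,660
Minimum €1,140: €2,660 meets the minimum, no increase.
Late-return penalty: 47 × €150 = €7,050
Damages plus late penalty: €2,660 + €7,050 = €9,710
Costs and fees: 20% of €9,710 = €1,942
Total recovery: €9,710 + €1,942 = €11,652

€11,652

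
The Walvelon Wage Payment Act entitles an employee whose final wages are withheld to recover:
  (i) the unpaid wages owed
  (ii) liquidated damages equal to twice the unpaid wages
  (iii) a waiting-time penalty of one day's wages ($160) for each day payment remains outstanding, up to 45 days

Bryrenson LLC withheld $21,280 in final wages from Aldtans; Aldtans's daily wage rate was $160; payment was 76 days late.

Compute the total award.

$71,040

Doubled: 2 × $21,280 = $42,560
Penalty days: min(76, 45) = 45
Waiting-time penalty: 45 × $160 = $7,200
Total award: $21,280 + $42,560 + $7,200 = $71,040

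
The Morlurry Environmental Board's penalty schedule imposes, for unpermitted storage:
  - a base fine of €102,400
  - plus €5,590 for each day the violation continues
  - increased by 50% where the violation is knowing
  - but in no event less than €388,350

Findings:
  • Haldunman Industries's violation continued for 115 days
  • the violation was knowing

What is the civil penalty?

€1,117,875

Per-day component: 115 × €5,590 = €642,850
Base plus per-day: €102,400 + €642,850 = €745,250
Enhancement: 50% of €745,250 = €372,625
Enhanced fine: €745,250 + €372,625 = €1,117,875
Minimum €388,350: €1,117,875 meets the minimum, no increase.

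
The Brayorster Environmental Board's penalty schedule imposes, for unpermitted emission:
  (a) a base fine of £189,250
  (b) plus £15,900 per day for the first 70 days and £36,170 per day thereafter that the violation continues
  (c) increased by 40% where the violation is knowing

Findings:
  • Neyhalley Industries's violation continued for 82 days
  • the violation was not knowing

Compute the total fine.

£1,736,290

First 70 days: 70 × £15,900 = £1,113,000
Remaining days: (82 − 70) × £36,170 = £434,040
Per-day component: £1,113,000 + £434,040 = £1,547,040
Base plus per-day: £189,250 + £1,547,040 = £1,736,290
The violation was not knowing: no 40% increase.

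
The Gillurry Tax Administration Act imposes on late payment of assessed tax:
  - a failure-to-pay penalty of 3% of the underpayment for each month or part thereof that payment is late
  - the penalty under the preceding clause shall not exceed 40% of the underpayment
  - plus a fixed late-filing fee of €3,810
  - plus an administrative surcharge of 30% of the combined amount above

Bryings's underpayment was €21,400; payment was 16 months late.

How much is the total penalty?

Accrued rate: 3% × 16 = 48%, capped at 40% → 40%
Failure-to-pay penalty: 40% of €21,400 = €8,560
Penalty before surcharge: €8,560 + €3,810 = €12,370
Administrative surcharge: 30% of €12,370 = €3,711
Total penalty: €12,370 + €3,711 = €16,081

€16,081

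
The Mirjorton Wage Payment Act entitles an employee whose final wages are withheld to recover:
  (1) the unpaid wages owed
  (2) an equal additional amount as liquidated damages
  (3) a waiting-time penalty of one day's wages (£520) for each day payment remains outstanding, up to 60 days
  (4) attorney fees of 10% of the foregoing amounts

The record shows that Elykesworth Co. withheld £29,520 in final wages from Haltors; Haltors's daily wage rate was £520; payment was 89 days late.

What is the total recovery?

Liquidated damages (equal amount): £29,520
Penalty days: min(89, 60) = 60
Waiting-time penalty: 60 × £520 = £31,200
Subtotal: £29,520 + £29,520 + £31,200 = £90,240
Attorney fees: 10% of £90,240 = £9,024
Total award: £90,240 + £9,024 = £99,264

£99,264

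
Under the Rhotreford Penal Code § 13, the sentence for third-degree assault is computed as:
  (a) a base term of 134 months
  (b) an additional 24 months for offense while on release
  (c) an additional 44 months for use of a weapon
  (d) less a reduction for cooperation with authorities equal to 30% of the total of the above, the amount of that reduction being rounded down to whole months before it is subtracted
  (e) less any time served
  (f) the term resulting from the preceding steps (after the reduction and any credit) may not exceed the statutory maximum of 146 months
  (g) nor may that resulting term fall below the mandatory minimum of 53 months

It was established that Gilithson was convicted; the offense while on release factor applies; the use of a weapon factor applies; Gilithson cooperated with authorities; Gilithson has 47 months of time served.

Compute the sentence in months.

Sentence: 95 months

Offense while on release enhancement: +24 months
Use of a weapon enhancement: +44 months
Adjusted term: 134 months + 24 months + 44 months = 202 months
Cooperation with authorities reduction: 30% of 202 months = 60 months (rounded down)
After reduction: 202 − 60 = 142 months
Less time served: 142 months − 47 months = 95 months
Cap at 146 months: 95 months is within the cap, no reduction.
Minimum 53 months: 95 months meets the minimum, no increase.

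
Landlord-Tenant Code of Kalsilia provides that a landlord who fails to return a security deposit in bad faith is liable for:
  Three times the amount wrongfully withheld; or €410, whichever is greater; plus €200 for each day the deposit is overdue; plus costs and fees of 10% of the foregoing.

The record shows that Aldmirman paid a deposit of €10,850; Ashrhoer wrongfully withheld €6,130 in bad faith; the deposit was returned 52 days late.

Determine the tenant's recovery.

€31,669

Trebled: 3 × €6,130 = €18,390
Minimum €410: €18,390 meets the minimum, no increase.
Late-return penalty: 52 × €200 = €10,400
Damages plus late penalty: €18,390 + €10,400 = €28,790
Costs and fees: 10% of €28,790 = €2,879
Total recovery: €28,790 + €2,879 = €31,669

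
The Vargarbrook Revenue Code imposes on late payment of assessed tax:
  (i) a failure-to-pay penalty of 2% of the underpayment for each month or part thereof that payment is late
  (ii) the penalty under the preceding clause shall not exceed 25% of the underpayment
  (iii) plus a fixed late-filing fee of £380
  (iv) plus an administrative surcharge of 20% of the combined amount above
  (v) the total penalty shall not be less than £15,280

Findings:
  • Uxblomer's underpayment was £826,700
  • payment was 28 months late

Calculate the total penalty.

Accrued rate: 2% × 28 = 56%, capped at 25% → 25%
Failure-to-pay penalty: 25% of £826,700 = £206,675
Penalty before surcharge: £206,675 + £380 = £207,055
Administrative surcharge: 20% of £207,055 = £41,411
Total penalty: £207,055 + £41,411 = £248,466
Minimum £15,280: £248,466 meets the minimum, no increase.

£248,466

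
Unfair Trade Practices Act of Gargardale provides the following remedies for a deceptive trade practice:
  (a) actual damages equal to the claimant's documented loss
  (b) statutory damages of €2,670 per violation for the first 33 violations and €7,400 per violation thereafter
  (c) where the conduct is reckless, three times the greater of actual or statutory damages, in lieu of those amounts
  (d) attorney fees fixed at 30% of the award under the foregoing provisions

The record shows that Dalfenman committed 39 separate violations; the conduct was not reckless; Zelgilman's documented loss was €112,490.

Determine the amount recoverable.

Total recovery: €318,500

First 33 violations: 33 × €2,670 = €88,110
Remaining violations: (39 − 33) × €7,400 = €44,400
Statutory damages: €88,110 + €44,400 = €132,510
Conduct not reckless: the in-lieu enhancement does not apply.
Actual plus statutory damages: €112,490 + €132,510 = €245,000
Attorney fees: 30% of €245,000 = €73,500
Total recovery: €245,000 + €73,500 = €318,500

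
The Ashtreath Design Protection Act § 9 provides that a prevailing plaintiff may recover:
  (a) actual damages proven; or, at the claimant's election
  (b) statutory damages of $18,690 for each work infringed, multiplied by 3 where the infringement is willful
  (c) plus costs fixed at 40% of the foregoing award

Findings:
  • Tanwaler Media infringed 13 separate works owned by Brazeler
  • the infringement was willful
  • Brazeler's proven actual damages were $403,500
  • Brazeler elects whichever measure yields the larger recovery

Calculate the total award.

Statutory damages: 13 × $18,690 = $242,970
Trebled: 3 × $242,970 = $728,910
Greater of actual damages ($403,500) or enhanced statutory damages ($728,910): $728,910
Costs: 40% of $728,910 = $291,564
Award plus costs: $728,910 + $291,564 = $1,020,474

$1,020,474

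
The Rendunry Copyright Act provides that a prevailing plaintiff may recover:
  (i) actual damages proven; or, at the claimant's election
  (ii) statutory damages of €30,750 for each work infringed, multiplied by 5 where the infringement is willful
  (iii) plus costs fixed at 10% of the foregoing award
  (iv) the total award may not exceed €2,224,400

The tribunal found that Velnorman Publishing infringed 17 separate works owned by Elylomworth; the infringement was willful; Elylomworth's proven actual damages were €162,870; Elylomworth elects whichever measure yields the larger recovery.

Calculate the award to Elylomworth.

Award: €2,224,400

Statutory damages: 17 × €30,750 = €522,750
Multiplied by 5: 5 × €522,750 = €2,613,750
Greater of actual damages (€162,870) or enhanced statutory damages (€2,613,750): €2,613,750
Costs: 10% of €2,613,750 = €261,375
Award plus costs: €2,613,750 + €261,375 = €2,875,125
Cap at €2,224,400: €2,875,125 exceeds the cap → €2,224,400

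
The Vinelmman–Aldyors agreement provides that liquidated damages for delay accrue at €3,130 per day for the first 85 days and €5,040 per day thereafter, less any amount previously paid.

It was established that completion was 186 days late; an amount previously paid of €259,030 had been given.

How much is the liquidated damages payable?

€516,060

First 85 days: 85 × €3,130 = €266,050
Remaining days: (186 − 85) × €5,040 = €509,040
Accrued per-day damages: €266,050 + €509,040 = €775,090
Less amount previously paid: €775,090 − €259,030 = €516,060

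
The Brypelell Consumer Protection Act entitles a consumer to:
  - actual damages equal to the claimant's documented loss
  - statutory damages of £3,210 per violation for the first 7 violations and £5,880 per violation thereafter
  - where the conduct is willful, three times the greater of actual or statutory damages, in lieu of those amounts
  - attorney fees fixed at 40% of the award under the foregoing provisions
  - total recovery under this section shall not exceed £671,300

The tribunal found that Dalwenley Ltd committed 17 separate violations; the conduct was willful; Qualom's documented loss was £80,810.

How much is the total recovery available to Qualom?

First 7 violations: 7 × £3,210 = £22,470
Remaining violations: (17 − 7) × £5,880 = £58,800
Statutory damages: £22,470 + £58,800 = £81,270
Greater of actual damages (£80,810) or statutory damages (£81,270): £81,270
Trebled: 3 × £81,270 = £243,810
Attorney fees: 40% of £243,810 = £97,524
Total before cap: £243,810 + £97,524 = £341,334
Cap at £671,300: £341,334 is within the cap, no reduction.

£341,334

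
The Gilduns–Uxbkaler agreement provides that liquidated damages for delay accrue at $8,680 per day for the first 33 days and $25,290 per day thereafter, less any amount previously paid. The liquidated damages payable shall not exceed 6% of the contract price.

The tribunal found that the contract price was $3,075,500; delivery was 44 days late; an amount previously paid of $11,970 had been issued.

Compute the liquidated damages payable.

First 33 days: 33 × $8,680 = $286,440
Remaining days: (44 − 33) × $25,290 = $278,190
Accrued per-day damages: $286,440 + $278,190 = $564,630
Less amount previously paid: $564,630 − $11,970 = $552,660
Cap: 6% of $3,075,500 = $184,530
Cap at $184,530: $552,660 exceeds the cap → $184,530

$184,530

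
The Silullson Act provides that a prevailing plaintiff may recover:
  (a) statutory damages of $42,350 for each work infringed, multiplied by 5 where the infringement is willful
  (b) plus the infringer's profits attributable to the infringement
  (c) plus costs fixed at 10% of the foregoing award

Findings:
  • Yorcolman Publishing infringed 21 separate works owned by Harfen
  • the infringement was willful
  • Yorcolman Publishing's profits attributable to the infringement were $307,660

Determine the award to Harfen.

Statutory damages: 21 × $42,350 = $889,350
Multiplied by 5: 5 × $889,350 = $4,446,750
Combined award: $4,446,750 + $307,660 = $4,754,410
Costs: 10% of $4,754,410 = $475,441
Award plus costs: $4,754,410 + $475,441 = $5,229,851

Award: $5,229,851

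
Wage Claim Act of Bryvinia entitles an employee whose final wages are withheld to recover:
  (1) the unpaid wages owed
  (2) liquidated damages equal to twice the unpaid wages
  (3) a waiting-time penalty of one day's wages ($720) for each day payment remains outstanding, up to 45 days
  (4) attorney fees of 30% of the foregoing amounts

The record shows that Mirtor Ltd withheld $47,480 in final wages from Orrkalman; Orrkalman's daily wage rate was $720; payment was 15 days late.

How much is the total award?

$199,212

Doubled: 2 × $47,480 = $94,960
Penalty days: min(15, 45) = 15
Waiting-time penalty: 15 × $720 = $10,800
Subtotal: $47,480 + $94,960 + $10,800 = $153,240
Attorney fees: 30% of $153,240 = $45,972
Total award: $153,240 + $45,972 = $199,212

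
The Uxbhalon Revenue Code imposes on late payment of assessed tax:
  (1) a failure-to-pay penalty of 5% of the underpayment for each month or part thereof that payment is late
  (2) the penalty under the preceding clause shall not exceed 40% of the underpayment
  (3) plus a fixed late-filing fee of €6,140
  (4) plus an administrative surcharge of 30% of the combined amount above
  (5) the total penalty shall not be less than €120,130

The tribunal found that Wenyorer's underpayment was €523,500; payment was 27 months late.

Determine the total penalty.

Accrued rate: 5% × 27 = 135%, capped at 40% → 40%
Failure-to-pay penalty: 40% of €523,500 = €209,400
Penalty before surcharge: €209,400 + €6,140 = €215,540
Administrative surcharge: 30% of €215,540 = €64,662
Total penalty: €215,540 + €64,662 = €280,202
Minimum €120,130: €280,202 meets the minimum, no increase.

€280,202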